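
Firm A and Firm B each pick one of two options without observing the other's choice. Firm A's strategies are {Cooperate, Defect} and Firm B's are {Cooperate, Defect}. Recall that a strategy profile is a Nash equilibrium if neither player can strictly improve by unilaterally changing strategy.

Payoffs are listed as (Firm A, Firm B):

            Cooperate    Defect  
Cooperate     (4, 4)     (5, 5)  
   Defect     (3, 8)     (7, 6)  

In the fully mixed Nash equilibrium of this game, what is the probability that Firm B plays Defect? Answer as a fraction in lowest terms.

1/3

Let c be the probability that Firm B plays Cooperate. In a completely mixed equilibrium, Firm A must be indifferent between Cooperate and Defect.
Firm A's expected payoff from Cooperate is 4c + 5(1−c); from Defect it is 3c + 7(1−c).
Setting these equal: −c + 5 = −4c + 7, so c = 2/3.
Therefore Firm B plays Defect with probability 1 − 2/3 = 1/3.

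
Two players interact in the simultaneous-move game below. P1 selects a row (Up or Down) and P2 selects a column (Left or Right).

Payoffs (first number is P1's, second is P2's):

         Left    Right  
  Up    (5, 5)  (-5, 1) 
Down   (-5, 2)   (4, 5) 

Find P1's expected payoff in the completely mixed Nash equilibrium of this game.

First find y, the probability P2 plays Left, from P1's indifference between Up and Down: 5y − 5(1−y) = −5y + 4(1−y), giving y = 9/19.
Since P1 is indifferent in equilibrium, P1's expected payoff equals the payoff from either row against (9/19, 10/19). Using Up: 5(9/19) − 5(10/19) = -5/19.

-5/19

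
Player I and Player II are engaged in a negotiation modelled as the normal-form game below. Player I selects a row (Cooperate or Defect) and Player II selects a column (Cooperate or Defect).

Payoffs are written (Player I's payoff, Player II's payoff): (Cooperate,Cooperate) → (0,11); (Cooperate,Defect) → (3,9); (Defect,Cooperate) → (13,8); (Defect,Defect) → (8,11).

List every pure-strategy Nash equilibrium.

(Cooperate, Cooperate): Player I prefers Defect (13 > 0) — not an equilibrium.
(Cooperate, Defect): Player I prefers Defect (8 > 3); Player II prefers Cooperate (11 > 9) — not an equilibrium.
(Defect, Cooperate): Player II prefers Defect (11 > 8) — not an equilibrium.
(Defect, Defect): Player I gets 8 ≥ 3 from Cooperate, and Player II gets 11 ≥ 8 from Cooperate — Nash equilibrium.

(Defect, Defect)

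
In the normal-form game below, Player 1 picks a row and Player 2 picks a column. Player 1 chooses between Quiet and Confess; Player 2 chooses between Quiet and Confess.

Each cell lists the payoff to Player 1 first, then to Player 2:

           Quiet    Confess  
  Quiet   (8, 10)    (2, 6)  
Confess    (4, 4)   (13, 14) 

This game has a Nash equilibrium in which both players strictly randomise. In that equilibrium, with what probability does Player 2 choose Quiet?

11/15

Let q be the probability that Player 2 plays Quiet. In a completely mixed equilibrium, Player 1 must be indifferent between Quiet and Confess.
Player 1's expected payoff from Quiet is 8q + 2(1−q); from Confess it is 4q + 13(1−q).
Setting these equal: 6q + 2 = −9q + 13, so q = 11/15.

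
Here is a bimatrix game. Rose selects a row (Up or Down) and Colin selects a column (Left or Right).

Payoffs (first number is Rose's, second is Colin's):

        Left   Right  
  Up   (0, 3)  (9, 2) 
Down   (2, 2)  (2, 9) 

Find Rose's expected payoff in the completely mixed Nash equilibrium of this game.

First find y, the probability Colin plays Left, from Rose's indifference between Up and Down: 9(1−y) = 2y + 2(1−y), giving y = 7/9.
Since Rose is indifferent in equilibrium, Rose's expected payoff equals the payoff from either row against (7/9, 2/9). Using Up: 9(2/9) = 2.

2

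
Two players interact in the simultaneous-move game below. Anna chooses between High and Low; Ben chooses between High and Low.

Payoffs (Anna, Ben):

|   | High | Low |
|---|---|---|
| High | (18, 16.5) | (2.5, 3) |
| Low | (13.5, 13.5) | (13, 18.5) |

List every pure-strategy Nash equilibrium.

(High, High): Anna gets 18 ≥ 13.5 from Low, and Ben gets 16.5 ≥ 3 from Low — Nash equilibrium.
(High, Low): Anna prefers Low (13 > 2.5); Ben prefers High (16.5 > 3) — not an equilibrium.
(Low, High): Anna prefers High (18 > 13.5); Ben prefers Low (18.5 > 13.5) — not an equilibrium.
(Low, Low): Anna gets 13 ≥ 2.5 from High, and Ben gets 18.5 ≥ 13.5 from High — Nash equilibrium.

(High, High) and (Low, Low)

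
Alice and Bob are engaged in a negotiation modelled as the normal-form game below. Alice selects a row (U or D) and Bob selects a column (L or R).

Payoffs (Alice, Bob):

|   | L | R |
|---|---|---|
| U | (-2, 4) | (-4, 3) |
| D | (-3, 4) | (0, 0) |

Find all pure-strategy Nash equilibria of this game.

(U, L): Alice gets -2 ≥ -3 from D, and Bob gets 4 ≥ 3 from R — Nash equilibrium.
(U, R): Alice prefers D (0 > -4); Bob prefers L (4 > 3) — not an equilibrium.
(D, L): Alice prefers U (-2 > -3) — not an equilibrium.
(D, R): Bob prefers L (4 > 0) — not an equilibrium.

(U, L)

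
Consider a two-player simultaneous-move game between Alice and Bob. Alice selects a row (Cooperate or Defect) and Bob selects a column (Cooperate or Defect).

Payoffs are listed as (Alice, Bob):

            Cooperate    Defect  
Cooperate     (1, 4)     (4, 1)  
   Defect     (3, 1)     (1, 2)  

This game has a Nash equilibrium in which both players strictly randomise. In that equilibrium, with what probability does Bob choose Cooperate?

Let y be the probability that Bob plays Cooperate. In a completely mixed equilibrium, Alice must be indifferent between Cooperate and Defect.
Alice's expected payoff from Cooperate is y + 4(1−y); from Defect it is 3y + (1−y).
Setting these equal: −3y + 4 = 2y + 1, so y = 3/5.

3/5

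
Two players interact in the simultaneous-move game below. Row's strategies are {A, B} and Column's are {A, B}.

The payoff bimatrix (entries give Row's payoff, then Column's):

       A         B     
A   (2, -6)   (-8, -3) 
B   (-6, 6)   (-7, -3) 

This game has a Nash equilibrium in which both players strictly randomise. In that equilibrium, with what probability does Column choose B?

8/9

Let c be the probability that Column plays A. In a completely mixed equilibrium, Row must be indifferent between A and B.
Row's expected payoff from A is 2c − 8(1−c); from B it is −6c − 7(1−c).
Setting these equal: 10c − 8 = c − 7, so c = 1/9.
Therefore Column plays B with probability 1 − 1/9 = 8/9.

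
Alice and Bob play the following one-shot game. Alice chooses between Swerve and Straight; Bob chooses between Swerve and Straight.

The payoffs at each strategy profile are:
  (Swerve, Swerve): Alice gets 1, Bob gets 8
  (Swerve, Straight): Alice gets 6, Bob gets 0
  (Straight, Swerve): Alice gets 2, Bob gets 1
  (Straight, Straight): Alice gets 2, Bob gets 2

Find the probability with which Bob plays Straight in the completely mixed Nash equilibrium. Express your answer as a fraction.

1/5

Let q be the probability that Bob plays Swerve. In a completely mixed equilibrium, Alice must be indifferent between Swerve and Straight.
Alice's expected payoff from Swerve is q + 6(1−q); from Straight it is 2q + 2(1−q).
Setting these equal: −5q + 6 = 2, so q = 4/5.
Therefore Bob plays Straight with probability 1 − 4/5 = 1/5.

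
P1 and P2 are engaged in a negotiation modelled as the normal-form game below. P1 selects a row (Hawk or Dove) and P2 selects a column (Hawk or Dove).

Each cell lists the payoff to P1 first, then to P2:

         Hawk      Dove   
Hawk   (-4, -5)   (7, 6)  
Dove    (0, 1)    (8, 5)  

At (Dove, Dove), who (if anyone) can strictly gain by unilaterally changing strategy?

P1 at (Dove, Dove) earns 8; deviating to Hawk yields 7 — not better.
P2 earns 5; deviating to Hawk yields 1 — not better.
Neither player can strictly improve; the profile is a Nash equilibrium.

Neither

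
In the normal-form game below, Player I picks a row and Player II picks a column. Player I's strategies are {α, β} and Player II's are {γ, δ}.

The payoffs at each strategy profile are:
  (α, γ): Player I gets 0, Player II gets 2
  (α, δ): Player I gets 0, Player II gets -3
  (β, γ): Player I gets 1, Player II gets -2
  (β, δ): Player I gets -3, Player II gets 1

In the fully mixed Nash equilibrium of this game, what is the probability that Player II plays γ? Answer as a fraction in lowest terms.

Let q be the probability that Player II plays γ. In a completely mixed equilibrium, Player I must be indifferent between α and β.
Player I's expected payoff from α is 0; from β it is q − 3(1−q).
Setting these equal: 0 = 4q − 3, so q = 3/4.

3/4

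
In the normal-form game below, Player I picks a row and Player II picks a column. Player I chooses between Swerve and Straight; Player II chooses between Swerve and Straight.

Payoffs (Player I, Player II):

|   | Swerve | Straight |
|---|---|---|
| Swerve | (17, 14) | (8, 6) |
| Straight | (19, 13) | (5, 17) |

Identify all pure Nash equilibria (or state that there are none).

none

(Swerve, Swerve): Player I prefers Straight (19 > 17) — not an equilibrium.
(Swerve, Straight): Player II prefers Swerve (14 > 6) — not an equilibrium.
(Straight, Swerve): Player II prefers Straight (17 > 13) — not an equilibrium.
(Straight, Straight): Player I prefers Swerve (8 > 5) — not an equilibrium.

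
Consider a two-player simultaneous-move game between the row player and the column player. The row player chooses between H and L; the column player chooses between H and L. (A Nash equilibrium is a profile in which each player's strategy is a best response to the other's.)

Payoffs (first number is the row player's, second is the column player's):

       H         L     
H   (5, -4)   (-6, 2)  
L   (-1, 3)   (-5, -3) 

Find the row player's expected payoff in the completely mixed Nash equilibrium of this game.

First find q, the probability the column player plays H, from the row player's indifference between H and L: 5q − 6(1−q) = −q − 5(1−q), giving q = 1/7.
Since the row player is indifferent in equilibrium, the row player's expected payoff equals the payoff from either row against (1/7, 6/7). Using H: 5(1/7) − 6(6/7) = -31/7.

-31/7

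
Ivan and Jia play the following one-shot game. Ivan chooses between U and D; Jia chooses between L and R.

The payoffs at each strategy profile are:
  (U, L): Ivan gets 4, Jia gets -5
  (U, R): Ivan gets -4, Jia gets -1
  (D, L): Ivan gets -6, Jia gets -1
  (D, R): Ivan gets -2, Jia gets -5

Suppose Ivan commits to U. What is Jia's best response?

Against U, Jia earns -5 from L and -1 from R.
So R is the best response.

R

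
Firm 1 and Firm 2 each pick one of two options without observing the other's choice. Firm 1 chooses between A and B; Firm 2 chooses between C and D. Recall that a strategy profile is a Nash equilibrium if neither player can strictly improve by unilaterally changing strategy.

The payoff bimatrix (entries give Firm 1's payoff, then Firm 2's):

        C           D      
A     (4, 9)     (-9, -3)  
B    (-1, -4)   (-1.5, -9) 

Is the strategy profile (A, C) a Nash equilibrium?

At (A, C), Firm 1 earns 4; switching to B would give -1, so Firm 1 has no profitable deviation.
Firm 2 earns 9; switching to D would give -3, so Firm 2 has no profitable deviation.
Neither player can gain by a unilateral deviation, so this profile is a Nash equilibrium.

Yes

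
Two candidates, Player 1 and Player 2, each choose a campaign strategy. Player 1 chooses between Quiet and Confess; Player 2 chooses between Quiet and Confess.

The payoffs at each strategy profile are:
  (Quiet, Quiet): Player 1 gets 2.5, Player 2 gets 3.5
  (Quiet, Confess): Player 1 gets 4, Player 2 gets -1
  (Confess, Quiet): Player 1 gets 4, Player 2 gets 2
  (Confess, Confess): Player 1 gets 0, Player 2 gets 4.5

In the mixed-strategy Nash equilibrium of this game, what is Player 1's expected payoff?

First find y, the probability Player 2 plays Quiet, from Player 1's indifference between Quiet and Confess: 2.5y + 4(1−y) = 4y, giving y = 8/11.
Since Player 1 is indifferent in equilibrium, Player 1's expected payoff equals the payoff from either row against (8/11, 3/11). Using Quiet: 2.5(8/11) + 4(3/11) = 32/11.

32/11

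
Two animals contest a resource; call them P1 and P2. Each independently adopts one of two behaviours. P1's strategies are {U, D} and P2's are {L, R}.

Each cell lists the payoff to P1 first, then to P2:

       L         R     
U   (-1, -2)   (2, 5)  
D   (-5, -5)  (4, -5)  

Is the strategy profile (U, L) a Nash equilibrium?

At (U, L), P1 earns -1; switching to D would give -5, so P1 has no profitable deviation.
P2 earns -2; switching to R would give 5, so P2 would deviate.
Since at least one player can profitably deviate, this is not a Nash equilibrium.

No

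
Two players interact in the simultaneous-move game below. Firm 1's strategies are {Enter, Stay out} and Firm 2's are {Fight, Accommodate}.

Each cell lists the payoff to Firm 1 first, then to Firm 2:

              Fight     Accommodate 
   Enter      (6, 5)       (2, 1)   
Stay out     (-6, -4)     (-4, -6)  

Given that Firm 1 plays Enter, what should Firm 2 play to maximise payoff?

Against Enter, Firm 2 earns 5 from Fight and 1 from Accommodate.
So Fight is the best response.

Fight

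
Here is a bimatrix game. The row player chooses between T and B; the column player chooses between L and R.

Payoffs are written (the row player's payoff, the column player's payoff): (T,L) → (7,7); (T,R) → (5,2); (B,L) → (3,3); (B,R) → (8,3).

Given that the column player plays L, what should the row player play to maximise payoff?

Against L, the row player earns 7 from T and 3 from B.
So T is the best response.

T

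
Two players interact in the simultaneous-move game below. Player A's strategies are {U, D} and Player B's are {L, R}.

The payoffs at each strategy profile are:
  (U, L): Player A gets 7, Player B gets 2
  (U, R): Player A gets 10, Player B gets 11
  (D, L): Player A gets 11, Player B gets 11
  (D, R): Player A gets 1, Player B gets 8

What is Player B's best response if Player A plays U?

R

Against U, Player B earns 2 from L and 11 from R.
So R is the best response.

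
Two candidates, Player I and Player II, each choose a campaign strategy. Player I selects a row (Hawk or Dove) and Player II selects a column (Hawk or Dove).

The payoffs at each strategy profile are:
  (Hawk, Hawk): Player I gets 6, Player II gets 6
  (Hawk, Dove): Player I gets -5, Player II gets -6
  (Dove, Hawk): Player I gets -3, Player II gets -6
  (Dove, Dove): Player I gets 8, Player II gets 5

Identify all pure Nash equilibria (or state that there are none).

(Hawk, Hawk) and (Dove, Dove)

(Hawk, Hawk): Player I gets 6 ≥ -3 from Dove, and Player II gets 6 ≥ -6 from Dove — Nash equilibrium.
(Hawk, Dove): Player I prefers Dove (8 > -5); Player II prefers Hawk (6 > -6) — not an equilibrium.
(Dove, Hawk): Player I prefers Hawk (6 > -3); Player II prefers Dove (5 > -6) — not an equilibrium.
(Dove, Dove): Player I gets 8 ≥ -5 from Hawk, and Player II gets 5 ≥ -6 from Hawk — Nash equilibrium.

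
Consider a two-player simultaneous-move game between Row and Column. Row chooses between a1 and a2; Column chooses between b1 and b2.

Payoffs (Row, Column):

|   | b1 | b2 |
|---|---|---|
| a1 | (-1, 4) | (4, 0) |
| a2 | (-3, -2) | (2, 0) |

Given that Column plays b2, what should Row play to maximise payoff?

a1

Against b2, Row earns 4 from a1 and 2 from a2.
So a1 is the best response.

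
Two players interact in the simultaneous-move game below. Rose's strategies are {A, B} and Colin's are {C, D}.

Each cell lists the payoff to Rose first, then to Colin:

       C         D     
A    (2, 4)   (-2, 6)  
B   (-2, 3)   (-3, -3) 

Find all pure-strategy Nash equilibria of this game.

(A, C): Colin prefers D (6 > 4) — not an equilibrium.
(A, D): Rose gets -2 ≥ -3 from B, and Colin gets 6 ≥ 4 from C — Nash equilibrium.
(B, C): Rose prefers A (2 > -2) — not an equilibrium.
(B, D): Rose prefers A (-2 > -3); Colin prefers C (3 > -3) — not an equilibrium.

(A, D)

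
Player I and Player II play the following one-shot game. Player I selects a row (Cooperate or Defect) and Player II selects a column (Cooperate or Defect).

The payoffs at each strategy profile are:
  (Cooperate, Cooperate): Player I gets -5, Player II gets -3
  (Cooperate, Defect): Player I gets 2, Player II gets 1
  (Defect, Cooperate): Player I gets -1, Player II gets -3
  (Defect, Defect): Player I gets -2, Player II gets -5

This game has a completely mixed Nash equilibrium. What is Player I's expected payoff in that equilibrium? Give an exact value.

-3/2

First find y, the probability Player II plays Cooperate, from Player I's indifference between Cooperate and Defect: −5y + 2(1−y) = −y − 2(1−y), giving y = 1/2.
Since Player I is indifferent in equilibrium, Player I's expected payoff equals the payoff from either row against (1/2, 1/2). Using Cooperate: −5(1/2) + 2(1/2) = -3/2.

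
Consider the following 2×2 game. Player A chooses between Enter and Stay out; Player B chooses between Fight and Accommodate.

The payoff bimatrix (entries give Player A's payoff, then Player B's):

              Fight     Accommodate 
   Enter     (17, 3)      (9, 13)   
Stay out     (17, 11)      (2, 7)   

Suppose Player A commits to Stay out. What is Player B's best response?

Fight

Against Stay out, Player B earns 11 from Fight and 7 from Accommodate.
So Fight is the best response.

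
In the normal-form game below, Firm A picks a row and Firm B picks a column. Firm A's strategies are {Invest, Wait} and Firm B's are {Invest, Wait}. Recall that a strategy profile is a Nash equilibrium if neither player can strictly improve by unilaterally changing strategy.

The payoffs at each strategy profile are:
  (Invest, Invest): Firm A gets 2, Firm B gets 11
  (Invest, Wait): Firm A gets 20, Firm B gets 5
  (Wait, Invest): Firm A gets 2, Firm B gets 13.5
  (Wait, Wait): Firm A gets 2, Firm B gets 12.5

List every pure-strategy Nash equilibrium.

(Invest, Invest): Firm A gets 2 ≥ 2 from Wait, and Firm B gets 11 ≥ 5 from Wait — Nash equilibrium.
(Invest, Wait): Firm B prefers Invest (11 > 5) — not an equilibrium.
(Wait, Invest): Firm A gets 2 ≥ 2 from Invest, and Firm B gets 13.5 ≥ 12.5 from Wait — Nash equilibrium.
(Wait, Wait): Firm A prefers Invest (20 > 2); Firm B prefers Invest (13.5 > 12.5) — not an equilibrium.

(Invest, Invest) and (Wait, Invest)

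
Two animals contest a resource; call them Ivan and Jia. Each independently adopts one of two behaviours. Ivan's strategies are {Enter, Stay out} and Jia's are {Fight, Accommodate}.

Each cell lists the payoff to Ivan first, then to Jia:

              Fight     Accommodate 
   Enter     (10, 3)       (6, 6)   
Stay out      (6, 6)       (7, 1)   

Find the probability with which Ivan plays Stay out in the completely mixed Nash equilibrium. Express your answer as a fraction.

3/8

Let r be the probability that Ivan plays Enter. In a completely mixed equilibrium, Jia must be indifferent between Fight and Accommodate.
Jia's expected payoff from Fight is 3r + 6(1−r); from Accommodate it is 6r + (1−r).
Setting these equal: −3r + 6 = 5r + 1, so r = 5/8.
Therefore Ivan plays Stay out with probability 1 − 5/8 = 3/8.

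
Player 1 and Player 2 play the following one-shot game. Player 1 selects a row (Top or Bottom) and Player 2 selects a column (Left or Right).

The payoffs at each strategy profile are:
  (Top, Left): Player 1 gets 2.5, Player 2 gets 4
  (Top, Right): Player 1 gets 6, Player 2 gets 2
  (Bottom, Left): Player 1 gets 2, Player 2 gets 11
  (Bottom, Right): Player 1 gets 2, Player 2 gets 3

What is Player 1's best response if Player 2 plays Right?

Top

Against Right, Player 1 earns 6 from Top and 2 from Bottom.
So Top is the best response.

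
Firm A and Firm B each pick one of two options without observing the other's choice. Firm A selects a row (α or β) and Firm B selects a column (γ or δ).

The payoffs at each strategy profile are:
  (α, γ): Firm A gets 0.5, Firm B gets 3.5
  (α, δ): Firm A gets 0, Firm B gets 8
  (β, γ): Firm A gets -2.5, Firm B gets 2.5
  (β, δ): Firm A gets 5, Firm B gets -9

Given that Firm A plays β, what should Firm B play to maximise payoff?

γ

Against β, Firm B earns 2.5 from γ and -9 from δ.
So γ is the best response.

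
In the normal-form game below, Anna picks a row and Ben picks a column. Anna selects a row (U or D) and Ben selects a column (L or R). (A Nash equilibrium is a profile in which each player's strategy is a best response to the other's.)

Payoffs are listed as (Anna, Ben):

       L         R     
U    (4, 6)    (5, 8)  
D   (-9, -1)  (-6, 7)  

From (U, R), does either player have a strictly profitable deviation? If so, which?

Neither

Anna at (U, R) earns 5; deviating to D yields -6 — not better.
Ben earns 8; deviating to L yields 6 — not better.
Neither player can strictly improve; the profile is a Nash equilibrium.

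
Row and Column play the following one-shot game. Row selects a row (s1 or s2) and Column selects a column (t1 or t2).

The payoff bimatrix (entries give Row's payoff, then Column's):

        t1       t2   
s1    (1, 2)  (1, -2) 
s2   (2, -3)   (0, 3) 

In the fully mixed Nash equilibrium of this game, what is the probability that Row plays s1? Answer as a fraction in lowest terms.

3/5

Let r be the probability that Row plays s1. In a completely mixed equilibrium, Column must be indifferent between t1 and t2.
Column's expected payoff from t1 is 2r − 3(1−r); from t2 it is −2r + 3(1−r).
Setting these equal: 5r − 3 = −5r + 3, so r = 3/5.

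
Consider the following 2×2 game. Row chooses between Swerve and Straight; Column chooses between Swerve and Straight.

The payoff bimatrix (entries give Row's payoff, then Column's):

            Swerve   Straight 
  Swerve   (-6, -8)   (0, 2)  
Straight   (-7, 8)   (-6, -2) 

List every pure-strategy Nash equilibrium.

(Swerve, Swerve): Column prefers Straight (2 > -8) — not an equilibrium.
(Swerve, Straight): Row gets 0 ≥ -6 from Straight, and Column gets 2 ≥ -8 from Swerve — Nash equilibrium.
(Straight, Swerve): Row prefers Swerve (-6 > -7) — not an equilibrium.
(Straight, Straight): Row prefers Swerve (0 > -6); Column prefers Swerve (8 > -2) — not an equilibrium.

(Swerve, Straight)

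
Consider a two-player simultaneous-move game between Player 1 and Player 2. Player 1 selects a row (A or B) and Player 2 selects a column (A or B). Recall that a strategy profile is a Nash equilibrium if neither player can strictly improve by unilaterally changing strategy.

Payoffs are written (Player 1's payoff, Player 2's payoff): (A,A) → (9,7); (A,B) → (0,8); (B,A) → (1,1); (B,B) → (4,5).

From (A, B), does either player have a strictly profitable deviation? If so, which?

Player 1

Player 1 at (A, B) earns 0; deviating to B yields 4 — a strict improvement.
Player 2 earns 8; deviating to A yields 7 — not better.
Only Player 1 has a strictly profitable deviation.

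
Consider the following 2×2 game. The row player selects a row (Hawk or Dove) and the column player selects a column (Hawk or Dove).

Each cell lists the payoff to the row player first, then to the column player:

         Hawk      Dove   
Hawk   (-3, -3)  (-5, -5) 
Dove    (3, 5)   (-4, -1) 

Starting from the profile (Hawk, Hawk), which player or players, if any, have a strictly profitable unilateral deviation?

The row player at (Hawk, Hawk) earns -3; deviating to Dove yields 3 — a strict improvement.
The column player earns -3; deviating to Dove yields -5 — not better.
Only the row player has a strictly profitable deviation.

The row player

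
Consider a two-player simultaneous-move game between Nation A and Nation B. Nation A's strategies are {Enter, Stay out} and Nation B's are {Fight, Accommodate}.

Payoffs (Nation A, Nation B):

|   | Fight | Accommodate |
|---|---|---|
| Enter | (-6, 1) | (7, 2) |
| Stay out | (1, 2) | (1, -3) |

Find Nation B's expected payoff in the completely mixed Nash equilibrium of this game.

First find x, the probability Nation A plays Enter, from Nation B's indifference between Fight and Accommodate: x + 2(1−x) = 2x − 3(1−x), giving x = 5/6.
Since Nation B is indifferent in equilibrium, Nation B's expected payoff equals the payoff from either column against (5/6, 1/6). Using Fight: (5/6) + 2(1/6) = 7/6.

7/6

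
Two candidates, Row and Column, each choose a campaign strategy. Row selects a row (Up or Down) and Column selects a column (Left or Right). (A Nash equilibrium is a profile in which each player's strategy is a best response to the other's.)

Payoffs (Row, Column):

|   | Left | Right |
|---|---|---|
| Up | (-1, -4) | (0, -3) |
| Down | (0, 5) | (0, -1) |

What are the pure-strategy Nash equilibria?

(Up, Left): Row prefers Down (0 > -1); Column prefers Right (-3 > -4) — not an equilibrium.
(Up, Right): Row gets 0 ≥ 0 from Down, and Column gets -3 ≥ -4 from Left — Nash equilibrium.
(Down, Left): Row gets 0 ≥ -1 from Up, and Column gets 5 ≥ -1 from Right — Nash equilibrium.
(Down, Right): Column prefers Left (5 > -1) — not an equilibrium.

(Up, Right) and (Down, Left)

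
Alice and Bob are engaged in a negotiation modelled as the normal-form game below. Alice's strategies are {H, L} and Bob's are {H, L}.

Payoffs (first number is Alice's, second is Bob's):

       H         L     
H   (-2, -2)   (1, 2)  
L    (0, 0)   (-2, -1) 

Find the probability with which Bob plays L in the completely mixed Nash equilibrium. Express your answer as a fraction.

2/5

Let q be the probability that Bob plays H. In a completely mixed equilibrium, Alice must be indifferent between H and L.
Alice's expected payoff from H is −2q + (1−q); from L it is −2(1−q).
Setting these equal: −3q + 1 = 2q − 2, so q = 3/5.
Therefore Bob plays L with probability 1 − 3/5 = 2/5.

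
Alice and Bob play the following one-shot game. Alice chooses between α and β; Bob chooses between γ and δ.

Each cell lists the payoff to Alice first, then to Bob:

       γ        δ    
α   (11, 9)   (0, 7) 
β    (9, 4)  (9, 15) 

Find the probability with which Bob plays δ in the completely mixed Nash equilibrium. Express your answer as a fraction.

2/11

Let c be the probability that Bob plays γ. In a completely mixed equilibrium, Alice must be indifferent between α and β.
Alice's expected payoff from α is 11c; from β it is 9c + 9(1−c).
Setting these equal: 11c = 9, so c = 9/11.
Therefore Bob plays δ with probability 1 − 9/11 = 2/11.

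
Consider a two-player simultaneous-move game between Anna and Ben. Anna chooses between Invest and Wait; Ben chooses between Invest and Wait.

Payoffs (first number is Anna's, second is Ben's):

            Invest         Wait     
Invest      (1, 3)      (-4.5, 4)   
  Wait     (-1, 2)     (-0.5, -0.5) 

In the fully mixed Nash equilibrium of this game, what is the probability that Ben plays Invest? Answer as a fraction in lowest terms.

2/3

Let c be the probability that Ben plays Invest. In a completely mixed equilibrium, Anna must be indifferent between Invest and Wait.
Anna's expected payoff from Invest is c − 4.5(1−c); from Wait it is −c − 0.5(1−c).
Setting these equal: 5.5c − 4.5 = −0.5c − 0.5, so c = 2/3.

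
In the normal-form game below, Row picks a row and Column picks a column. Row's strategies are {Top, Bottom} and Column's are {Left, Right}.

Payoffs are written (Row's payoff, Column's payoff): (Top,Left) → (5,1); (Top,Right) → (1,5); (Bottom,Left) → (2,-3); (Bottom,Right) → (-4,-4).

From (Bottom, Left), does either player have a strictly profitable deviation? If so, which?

Row at (Bottom, Left) earns 2; deviating to Top yields 5 — a strict improvement.
Column earns -3; deviating to Right yields -4 — not better.
Only Row has a strictly profitable deviation.

Row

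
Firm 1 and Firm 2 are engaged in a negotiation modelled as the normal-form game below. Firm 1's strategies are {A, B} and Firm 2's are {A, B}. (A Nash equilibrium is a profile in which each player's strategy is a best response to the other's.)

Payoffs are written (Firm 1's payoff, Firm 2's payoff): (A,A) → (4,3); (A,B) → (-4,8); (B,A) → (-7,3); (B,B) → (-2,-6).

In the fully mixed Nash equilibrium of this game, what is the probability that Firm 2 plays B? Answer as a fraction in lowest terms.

Let c be the probability that Firm 2 plays A. In a completely mixed equilibrium, Firm 1 must be indifferent between A and B.
Firm 1's expected payoff from A is 4c − 4(1−c); from B it is −7c − 2(1−c).
Setting these equal: 8c − 4 = −5c − 2, so c = 2/13.
Therefore Firm 2 plays B with probability 1 − 2/13 = 11/13.

11/13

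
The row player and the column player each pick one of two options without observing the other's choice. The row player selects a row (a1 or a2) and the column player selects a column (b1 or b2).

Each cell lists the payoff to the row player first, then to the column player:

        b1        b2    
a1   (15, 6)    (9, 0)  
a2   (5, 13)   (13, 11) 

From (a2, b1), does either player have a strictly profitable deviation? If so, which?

The row player

The row player at (a2, b1) earns 5; deviating to a1 yields 15 — a strict improvement.
The column player earns 13; deviating to b2 yields 11 — not better.
Only the row player has a strictly profitable deviation.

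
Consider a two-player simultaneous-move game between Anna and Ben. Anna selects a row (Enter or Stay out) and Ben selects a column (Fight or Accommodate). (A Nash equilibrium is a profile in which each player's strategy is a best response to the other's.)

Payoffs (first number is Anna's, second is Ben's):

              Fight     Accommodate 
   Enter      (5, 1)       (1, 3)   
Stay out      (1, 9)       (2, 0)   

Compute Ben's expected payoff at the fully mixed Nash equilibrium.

27/11

First find x, the probability Anna plays Enter, from Ben's indifference between Fight and Accommodate: x + 9(1−x) = 3x, giving x = 9/11.
Since Ben is indifferent in equilibrium, Ben's expected payoff equals the payoff from either column against (9/11, 2/11). Using Fight: (9/11) + 9(2/11) = 27/11.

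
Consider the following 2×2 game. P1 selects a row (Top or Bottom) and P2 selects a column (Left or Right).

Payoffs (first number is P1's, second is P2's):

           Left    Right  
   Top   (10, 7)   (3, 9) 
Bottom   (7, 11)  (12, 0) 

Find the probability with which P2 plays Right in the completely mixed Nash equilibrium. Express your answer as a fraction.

Let c be the probability that P2 plays Left. In a completely mixed equilibrium, P1 must be indifferent between Top and Bottom.
P1's expected payoff from Top is 10c + 3(1−c); from Bottom it is 7c + 12(1−c).
Setting these equal: 7c + 3 = −5c + 12, so c = 3/4.
Therefore P2 plays Right with probability 1 − 3/4 = 1/4.

1/4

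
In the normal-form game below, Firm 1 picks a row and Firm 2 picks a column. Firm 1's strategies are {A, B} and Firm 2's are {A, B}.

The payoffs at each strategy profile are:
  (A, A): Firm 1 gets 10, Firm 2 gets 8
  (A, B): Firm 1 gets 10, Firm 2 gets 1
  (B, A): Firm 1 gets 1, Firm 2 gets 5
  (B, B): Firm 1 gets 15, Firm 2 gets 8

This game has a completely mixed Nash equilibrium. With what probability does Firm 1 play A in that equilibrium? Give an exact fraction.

Let x be the probability that Firm 1 plays A. In a completely mixed equilibrium, Firm 2 must be indifferent between A and B.
Firm 2's expected payoff from A is 8x + 5(1−x); from B it is x + 8(1−x).
Setting these equal: 3x + 5 = −7x + 8, so x = 3/10.

3/10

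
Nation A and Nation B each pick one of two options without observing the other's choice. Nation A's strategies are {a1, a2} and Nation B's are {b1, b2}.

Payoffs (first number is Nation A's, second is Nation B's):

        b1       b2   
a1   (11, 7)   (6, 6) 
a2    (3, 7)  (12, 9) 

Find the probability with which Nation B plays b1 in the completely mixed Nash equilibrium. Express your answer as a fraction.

3/7

Let q be the probability that Nation B plays b1. In a completely mixed equilibrium, Nation A must be indifferent between a1 and a2.
Nation A's expected payoff from a1 is 11q + 6(1−q); from a2 it is 3q + 12(1−q).
Setting these equal: 5q + 6 = −9q + 12, so q = 3/7.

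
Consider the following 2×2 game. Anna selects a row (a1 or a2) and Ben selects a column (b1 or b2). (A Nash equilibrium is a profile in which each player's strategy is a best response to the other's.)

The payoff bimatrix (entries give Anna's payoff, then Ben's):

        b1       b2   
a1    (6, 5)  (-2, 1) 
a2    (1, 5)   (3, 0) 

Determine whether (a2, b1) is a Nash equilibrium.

At (a2, b1), Anna earns 1; switching to a1 would give 6, so Anna would deviate.
Ben earns 5; switching to b2 would give 0, so Ben has no profitable deviation.
Since at least one player can profitably deviate, this is not a Nash equilibrium.

No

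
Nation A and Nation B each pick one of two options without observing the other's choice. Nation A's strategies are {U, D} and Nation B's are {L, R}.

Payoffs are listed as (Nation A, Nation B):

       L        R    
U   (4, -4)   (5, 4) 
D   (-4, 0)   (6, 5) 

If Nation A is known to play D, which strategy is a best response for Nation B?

Against D, Nation B earns 0 from L and 5 from R.
So R is the best response.

R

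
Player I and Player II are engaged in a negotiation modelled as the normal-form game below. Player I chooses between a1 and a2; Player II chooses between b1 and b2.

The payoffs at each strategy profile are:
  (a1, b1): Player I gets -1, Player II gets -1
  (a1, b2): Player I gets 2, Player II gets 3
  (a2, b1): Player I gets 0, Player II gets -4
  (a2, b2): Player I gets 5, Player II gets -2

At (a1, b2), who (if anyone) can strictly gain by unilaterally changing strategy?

Player I

Player I at (a1, b2) earns 2; deviating to a2 yields 5 — a strict improvement.
Player II earns 3; deviating to b1 yields -1 — not better.
Only Player I has a strictly profitable deviation.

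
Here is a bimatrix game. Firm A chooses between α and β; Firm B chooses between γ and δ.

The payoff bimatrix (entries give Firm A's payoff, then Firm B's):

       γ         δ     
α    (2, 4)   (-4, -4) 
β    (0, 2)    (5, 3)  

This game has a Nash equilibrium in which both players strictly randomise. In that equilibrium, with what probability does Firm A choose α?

1/9

Let x be the probability that Firm A plays α. In a completely mixed equilibrium, Firm B must be indifferent between γ and δ.
Firm B's expected payoff from γ is 4x + 2(1−x); from δ it is −4x + 3(1−x).
Setting these equal: 2x + 2 = −7x + 3, so x = 1/9.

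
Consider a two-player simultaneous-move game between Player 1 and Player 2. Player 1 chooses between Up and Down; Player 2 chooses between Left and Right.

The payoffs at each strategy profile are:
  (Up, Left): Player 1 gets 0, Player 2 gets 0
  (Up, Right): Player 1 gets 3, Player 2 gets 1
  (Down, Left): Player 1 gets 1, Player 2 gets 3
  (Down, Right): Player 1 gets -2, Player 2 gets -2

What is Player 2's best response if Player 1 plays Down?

Against Down, Player 2 earns 3 from Left and -2 from Right.
So Left is the best response.

Left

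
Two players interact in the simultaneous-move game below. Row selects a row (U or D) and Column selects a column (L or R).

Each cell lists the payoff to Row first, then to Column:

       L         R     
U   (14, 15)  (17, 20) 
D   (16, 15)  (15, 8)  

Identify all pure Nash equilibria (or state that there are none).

(U, L): Row prefers D (16 > 14); Column prefers R (20 > 15) — not an equilibrium.
(U, R): Row gets 17 ≥ 15 from D, and Column gets 20 ≥ 15 from L — Nash equilibrium.
(D, L): Row gets 16 ≥ 14 from U, and Column gets 15 ≥ 8 from R — Nash equilibrium.
(D, R): Row prefers U (17 > 15); Column prefers L (15 > 8) — not an equilibrium.

(U, R) and (D, L)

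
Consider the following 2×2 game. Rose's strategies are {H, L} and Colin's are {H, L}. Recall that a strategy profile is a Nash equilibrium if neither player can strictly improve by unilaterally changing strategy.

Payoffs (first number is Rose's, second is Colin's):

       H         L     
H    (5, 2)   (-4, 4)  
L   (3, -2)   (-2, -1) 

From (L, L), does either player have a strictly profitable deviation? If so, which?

Rose at (L, L) earns -2; deviating to H yields -4 — not better.
Colin earns -1; deviating to H yields -2 — not better.
Neither player can strictly improve; the profile is a Nash equilibrium.

Neither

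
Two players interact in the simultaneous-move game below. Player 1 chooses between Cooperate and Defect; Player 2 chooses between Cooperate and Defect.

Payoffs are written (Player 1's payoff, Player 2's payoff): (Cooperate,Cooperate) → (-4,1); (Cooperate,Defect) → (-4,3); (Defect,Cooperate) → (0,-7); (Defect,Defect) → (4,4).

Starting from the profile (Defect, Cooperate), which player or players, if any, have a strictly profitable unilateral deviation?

Player 2

Player 1 at (Defect, Cooperate) earns 0; deviating to Cooperate yields -4 — not better.
Player 2 earns -7; deviating to Defect yields 4 — a strict improvement.
Only Player 2 has a strictly profitable deviation.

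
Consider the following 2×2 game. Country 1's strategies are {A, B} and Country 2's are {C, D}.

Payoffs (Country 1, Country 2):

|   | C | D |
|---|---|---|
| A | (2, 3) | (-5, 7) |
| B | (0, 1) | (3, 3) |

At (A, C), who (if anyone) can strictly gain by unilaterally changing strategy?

Country 2

Country 1 at (A, C) earns 2; deviating to B yields 0 — not better.
Country 2 earns 3; deviating to D yields 7 — a strict improvement.
Only Country 2 has a strictly profitable deviation.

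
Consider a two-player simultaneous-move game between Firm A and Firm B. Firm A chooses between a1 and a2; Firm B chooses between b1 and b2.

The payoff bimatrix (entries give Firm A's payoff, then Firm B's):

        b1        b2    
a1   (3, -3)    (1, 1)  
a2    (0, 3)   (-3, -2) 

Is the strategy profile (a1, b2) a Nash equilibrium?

At (a1, b2), Firm A earns 1; switching to a2 would give -3, so Firm A has no profitable deviation.
Firm B earns 1; switching to b1 would give -3, so Firm B has no profitable deviation.
Neither player can gain by a unilateral deviation, so this profile is a Nash equilibrium.

Yes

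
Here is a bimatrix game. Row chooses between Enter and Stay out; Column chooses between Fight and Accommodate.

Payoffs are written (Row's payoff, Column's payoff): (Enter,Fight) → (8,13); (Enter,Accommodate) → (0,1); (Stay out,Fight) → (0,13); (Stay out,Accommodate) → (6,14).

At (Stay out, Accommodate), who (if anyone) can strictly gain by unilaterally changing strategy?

Neither

Row at (Stay out, Accommodate) earns 6; deviating to Enter yields 0 — not better.
Column earns 14; deviating to Fight yields 13 — not better.
Neither player can strictly improve; the profile is a Nash equilibrium.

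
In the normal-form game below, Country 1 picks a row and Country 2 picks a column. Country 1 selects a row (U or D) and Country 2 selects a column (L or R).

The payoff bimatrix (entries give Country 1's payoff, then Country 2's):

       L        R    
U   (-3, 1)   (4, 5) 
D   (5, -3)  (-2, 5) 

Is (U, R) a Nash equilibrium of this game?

Yes

At (U, R), Country 1 earns 4; switching to D would give -2, so Country 1 has no profitable deviation.
Country 2 earns 5; switching to L would give 1, so Country 2 has no profitable deviation.
Neither player can gain by a unilateral deviation, so this profile is a Nash equilibrium.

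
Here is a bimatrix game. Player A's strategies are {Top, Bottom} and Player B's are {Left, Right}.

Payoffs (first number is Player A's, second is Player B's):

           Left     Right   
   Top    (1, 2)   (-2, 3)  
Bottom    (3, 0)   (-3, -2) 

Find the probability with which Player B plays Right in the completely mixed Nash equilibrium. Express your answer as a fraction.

Let q be the probability that Player B plays Left. In a completely mixed equilibrium, Player A must be indifferent between Top and Bottom.
Player A's expected payoff from Top is q − 2(1−q); from Bottom it is 3q − 3(1−q).
Setting these equal: 3q − 2 = 6q − 3, so q = 1/3.
Therefore Player B plays Right with probability 1 − 1/3 = 2/3.

2/3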